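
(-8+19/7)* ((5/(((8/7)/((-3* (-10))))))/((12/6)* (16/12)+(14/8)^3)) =-133200/1541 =-86.44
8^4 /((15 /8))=32768 /15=2184.53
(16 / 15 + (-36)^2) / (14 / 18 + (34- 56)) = -58368 / 955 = -61.12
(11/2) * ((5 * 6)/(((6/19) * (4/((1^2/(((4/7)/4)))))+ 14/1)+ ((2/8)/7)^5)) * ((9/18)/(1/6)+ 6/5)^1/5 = 75536305152/7728274805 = 9.77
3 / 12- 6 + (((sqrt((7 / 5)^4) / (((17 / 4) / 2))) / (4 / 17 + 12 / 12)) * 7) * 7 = 9251 / 300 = 30.84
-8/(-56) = 1/7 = 0.14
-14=-14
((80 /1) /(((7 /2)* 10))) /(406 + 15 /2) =32 /5789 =0.01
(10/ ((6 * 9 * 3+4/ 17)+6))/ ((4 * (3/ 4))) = 17/ 858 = 0.02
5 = 5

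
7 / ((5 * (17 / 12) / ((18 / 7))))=216 / 85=2.54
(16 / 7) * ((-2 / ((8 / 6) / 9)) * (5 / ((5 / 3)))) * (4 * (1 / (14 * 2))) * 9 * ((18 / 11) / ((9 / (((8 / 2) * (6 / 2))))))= -139968 / 539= -259.68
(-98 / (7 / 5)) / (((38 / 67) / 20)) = -46900 / 19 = -2468.42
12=12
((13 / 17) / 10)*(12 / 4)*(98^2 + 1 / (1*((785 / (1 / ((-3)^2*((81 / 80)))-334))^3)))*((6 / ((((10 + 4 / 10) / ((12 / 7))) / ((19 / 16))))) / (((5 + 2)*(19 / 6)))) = 449966555773879217771 / 3854619671045015250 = 116.73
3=3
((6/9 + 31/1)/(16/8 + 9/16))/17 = 1520/2091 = 0.73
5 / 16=0.31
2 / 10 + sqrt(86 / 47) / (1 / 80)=1 / 5 + 80 *sqrt(4042) / 47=108.42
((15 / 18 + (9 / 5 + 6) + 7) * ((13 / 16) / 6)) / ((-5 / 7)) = -2.96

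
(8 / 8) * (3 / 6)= 0.50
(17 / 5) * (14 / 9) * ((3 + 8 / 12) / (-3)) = -2618 / 405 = -6.46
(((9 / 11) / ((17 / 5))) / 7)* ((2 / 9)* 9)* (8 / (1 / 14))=1440 / 187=7.70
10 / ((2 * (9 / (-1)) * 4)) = -5 / 36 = -0.14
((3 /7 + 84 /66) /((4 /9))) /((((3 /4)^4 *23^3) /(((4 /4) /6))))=4192 /25295193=0.00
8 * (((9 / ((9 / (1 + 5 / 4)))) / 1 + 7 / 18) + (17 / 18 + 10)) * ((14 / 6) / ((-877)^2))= 2282 / 6922161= 0.00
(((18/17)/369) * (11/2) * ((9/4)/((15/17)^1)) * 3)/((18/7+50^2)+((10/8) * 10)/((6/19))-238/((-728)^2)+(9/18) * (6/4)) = 2810808/59202474185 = 0.00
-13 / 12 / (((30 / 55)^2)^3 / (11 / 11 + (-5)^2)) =-299393809 / 279936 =-1069.51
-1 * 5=-5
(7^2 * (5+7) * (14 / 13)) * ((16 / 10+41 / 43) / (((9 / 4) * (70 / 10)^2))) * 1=40992 / 2795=14.67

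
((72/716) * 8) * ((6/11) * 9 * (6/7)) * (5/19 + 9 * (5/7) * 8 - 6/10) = 1585184256/9165695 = 172.95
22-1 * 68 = -46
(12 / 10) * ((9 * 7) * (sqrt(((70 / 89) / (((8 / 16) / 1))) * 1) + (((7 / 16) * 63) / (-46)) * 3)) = -250047 / 1840 + 756 * sqrt(3115) / 445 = -41.08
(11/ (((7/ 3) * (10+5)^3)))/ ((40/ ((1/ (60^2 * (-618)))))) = -11/ 700812000000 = -0.00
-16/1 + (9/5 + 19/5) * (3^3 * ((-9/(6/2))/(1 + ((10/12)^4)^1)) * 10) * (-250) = 1469633264/1921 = 765035.54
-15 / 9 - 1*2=-11 / 3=-3.67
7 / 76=0.09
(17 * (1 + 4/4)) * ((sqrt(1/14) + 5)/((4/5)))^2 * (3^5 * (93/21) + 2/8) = 64045375 * sqrt(14)/1568 + 4495985325/3136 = 1586497.78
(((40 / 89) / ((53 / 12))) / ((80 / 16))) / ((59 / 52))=4992 / 278303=0.02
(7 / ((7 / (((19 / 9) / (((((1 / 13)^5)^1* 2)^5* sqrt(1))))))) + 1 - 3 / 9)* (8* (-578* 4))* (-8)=619947958266139045010796667356016 / 9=68883106474015449445644070000000.00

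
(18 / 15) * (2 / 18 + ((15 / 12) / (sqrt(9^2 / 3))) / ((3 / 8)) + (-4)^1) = -14 / 3 + 4 * sqrt(3) / 9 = -3.90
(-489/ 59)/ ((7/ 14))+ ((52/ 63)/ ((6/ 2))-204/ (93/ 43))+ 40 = -70.62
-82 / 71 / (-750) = 41 / 26625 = 0.00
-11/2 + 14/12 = -13/3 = -4.33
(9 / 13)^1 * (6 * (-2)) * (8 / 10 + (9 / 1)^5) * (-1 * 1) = 31886892 / 65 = 490567.57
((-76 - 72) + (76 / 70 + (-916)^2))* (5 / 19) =29361818 / 133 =220765.55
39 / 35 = 1.11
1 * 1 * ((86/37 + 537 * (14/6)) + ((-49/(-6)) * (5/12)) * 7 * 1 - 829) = 1199183/2664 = 450.14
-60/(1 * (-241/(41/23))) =2460/5543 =0.44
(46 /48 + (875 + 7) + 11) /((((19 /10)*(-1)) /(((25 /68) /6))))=-2681875 /93024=-28.83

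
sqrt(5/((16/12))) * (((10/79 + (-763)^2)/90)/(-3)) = -45991361 * sqrt(15)/42660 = -4175.43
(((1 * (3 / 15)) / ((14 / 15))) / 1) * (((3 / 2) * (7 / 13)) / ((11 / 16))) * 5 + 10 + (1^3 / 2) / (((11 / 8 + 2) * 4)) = 43613 / 3861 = 11.30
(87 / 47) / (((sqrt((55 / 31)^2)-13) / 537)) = -16647 / 188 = -88.55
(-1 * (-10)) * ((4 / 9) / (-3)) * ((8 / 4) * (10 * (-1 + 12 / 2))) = -4000 / 27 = -148.15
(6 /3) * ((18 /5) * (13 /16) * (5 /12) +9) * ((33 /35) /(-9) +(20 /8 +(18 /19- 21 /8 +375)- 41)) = 582288137 /85120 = 6840.79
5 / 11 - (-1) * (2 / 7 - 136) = -10415 / 77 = -135.26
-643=-643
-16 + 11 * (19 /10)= 49 /10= 4.90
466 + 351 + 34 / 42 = 17174 / 21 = 817.81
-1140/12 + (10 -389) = -474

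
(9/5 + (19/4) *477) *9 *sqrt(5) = 408159 *sqrt(5)/20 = 45633.56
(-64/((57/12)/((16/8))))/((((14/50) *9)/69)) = -294400/399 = -737.84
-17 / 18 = -0.94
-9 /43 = -0.21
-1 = -1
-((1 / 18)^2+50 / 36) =-451 / 324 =-1.39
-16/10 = -8/5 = -1.60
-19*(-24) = 456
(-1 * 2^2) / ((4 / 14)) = -14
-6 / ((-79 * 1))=6 / 79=0.08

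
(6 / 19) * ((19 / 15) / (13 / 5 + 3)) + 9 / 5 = 131 / 70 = 1.87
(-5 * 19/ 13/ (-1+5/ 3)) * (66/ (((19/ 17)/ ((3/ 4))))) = -25245/ 52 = -485.48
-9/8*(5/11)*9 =-405/88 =-4.60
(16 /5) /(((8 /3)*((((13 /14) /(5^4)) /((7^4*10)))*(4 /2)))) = 126052500 /13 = 9696346.15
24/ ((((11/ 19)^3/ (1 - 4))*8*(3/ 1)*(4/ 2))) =-20577/ 2662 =-7.73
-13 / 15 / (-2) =13 / 30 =0.43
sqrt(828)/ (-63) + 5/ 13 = 5/ 13 -2*sqrt(23)/ 21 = -0.07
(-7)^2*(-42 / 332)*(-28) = 14406 / 83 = 173.57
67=67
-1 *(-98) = 98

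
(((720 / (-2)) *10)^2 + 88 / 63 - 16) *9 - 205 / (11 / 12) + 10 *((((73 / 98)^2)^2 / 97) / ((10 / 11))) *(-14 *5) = 819949048715424035 / 7029763048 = 116639642.49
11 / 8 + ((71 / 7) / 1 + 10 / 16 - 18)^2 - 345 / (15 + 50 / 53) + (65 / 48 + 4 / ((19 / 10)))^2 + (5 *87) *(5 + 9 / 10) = 17980319523877 / 6887672064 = 2610.51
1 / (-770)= -1 / 770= -0.00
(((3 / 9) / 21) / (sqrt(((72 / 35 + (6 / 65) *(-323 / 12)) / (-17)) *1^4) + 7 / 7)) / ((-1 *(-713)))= 2210 / 96774777- sqrt(6017830) / 677423439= 0.00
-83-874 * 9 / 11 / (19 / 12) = -5881 / 11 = -534.64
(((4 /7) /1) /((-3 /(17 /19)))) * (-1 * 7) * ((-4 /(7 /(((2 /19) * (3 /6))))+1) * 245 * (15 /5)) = 307020 /361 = 850.47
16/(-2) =-8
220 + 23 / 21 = 4643 / 21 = 221.10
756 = 756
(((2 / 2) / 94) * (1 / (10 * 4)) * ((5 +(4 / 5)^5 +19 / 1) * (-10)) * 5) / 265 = -9503 / 7784375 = -0.00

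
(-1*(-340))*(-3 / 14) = -510 / 7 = -72.86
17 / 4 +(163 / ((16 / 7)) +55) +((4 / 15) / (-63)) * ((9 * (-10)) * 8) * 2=45917 / 336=136.66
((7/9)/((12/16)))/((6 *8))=7/324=0.02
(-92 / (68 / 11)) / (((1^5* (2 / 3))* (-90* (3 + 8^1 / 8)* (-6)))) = -0.01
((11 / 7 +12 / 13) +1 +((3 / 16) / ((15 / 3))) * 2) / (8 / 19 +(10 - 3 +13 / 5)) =246867 / 693056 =0.36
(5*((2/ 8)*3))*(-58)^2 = 12615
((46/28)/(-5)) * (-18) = 207/35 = 5.91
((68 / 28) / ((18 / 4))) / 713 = 34 / 44919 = 0.00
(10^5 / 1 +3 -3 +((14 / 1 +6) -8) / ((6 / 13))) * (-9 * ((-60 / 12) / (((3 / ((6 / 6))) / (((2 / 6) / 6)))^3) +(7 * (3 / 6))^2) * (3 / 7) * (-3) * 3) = 10719058453 / 252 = 42535946.24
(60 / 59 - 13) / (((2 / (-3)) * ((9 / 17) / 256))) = 1538432 / 177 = 8691.71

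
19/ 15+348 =5239/ 15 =349.27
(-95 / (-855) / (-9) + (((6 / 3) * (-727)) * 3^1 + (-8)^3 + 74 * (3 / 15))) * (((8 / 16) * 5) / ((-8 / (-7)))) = -13775867 / 1296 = -10629.53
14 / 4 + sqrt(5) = sqrt(5) + 7 / 2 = 5.74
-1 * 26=-26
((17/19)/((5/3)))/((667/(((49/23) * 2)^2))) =489804/33520085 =0.01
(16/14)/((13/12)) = 96/91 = 1.05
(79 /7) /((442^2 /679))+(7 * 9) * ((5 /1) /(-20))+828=39673018 /48841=812.29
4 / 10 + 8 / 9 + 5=6.29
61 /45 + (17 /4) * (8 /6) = 7.02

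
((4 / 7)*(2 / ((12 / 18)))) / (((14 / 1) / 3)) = 18 / 49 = 0.37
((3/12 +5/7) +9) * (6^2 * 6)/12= 2511/14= 179.36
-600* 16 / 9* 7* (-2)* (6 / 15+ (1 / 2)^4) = 20720 / 3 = 6906.67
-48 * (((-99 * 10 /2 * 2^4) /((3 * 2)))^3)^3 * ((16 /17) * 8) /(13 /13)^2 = 74750927874450845073408000000000 /17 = 4397113404379461474906353000000.00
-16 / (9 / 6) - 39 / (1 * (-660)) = -7001 / 660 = -10.61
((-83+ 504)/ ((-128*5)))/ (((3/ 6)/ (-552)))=29049/ 40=726.22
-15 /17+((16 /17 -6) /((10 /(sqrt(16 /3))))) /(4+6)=-15 /17 -86*sqrt(3) /1275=-1.00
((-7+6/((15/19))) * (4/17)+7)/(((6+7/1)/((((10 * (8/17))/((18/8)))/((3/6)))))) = 77696/33813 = 2.30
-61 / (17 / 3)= -183 / 17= -10.76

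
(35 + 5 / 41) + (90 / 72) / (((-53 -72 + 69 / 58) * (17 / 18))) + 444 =2398027083 / 5005157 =479.11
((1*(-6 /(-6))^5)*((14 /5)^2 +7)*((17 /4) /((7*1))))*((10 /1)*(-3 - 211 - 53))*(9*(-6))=6495309 /5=1299061.80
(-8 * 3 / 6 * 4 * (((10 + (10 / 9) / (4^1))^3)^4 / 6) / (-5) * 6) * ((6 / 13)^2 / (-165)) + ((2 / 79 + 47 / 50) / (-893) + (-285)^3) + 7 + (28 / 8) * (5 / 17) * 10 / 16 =-1935246697377077986457670037797871 / 335827071674391336811200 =-5762628628.26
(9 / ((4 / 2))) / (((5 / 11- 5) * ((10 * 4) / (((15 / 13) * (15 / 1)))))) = -891 / 2080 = -0.43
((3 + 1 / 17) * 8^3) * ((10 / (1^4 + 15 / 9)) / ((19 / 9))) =898560 / 323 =2781.92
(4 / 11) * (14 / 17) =56 / 187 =0.30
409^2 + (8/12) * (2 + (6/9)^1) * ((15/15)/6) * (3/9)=13549769/81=167281.10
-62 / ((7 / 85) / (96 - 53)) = -226610 / 7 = -32372.86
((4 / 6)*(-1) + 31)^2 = 920.11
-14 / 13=-1.08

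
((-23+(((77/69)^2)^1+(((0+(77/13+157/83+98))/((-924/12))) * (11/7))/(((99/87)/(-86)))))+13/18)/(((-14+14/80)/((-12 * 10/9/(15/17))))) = 713839113716320/4593616946919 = 155.40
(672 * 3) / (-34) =-1008 / 17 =-59.29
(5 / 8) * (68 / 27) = 85 / 54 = 1.57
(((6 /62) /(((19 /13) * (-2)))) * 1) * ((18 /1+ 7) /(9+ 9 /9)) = -0.08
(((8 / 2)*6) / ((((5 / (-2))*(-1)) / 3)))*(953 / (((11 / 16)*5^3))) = 2195712 / 6875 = 319.38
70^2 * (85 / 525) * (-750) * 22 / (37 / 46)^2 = -27698440000 / 1369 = -20232607.74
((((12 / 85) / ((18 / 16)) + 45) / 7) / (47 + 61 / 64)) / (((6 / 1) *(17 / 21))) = 368224 / 13304115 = 0.03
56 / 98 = 4 / 7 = 0.57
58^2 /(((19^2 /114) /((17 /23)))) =343128 /437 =785.19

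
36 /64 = 9 /16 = 0.56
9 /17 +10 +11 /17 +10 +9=513 /17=30.18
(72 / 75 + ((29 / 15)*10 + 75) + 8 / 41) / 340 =293627 / 1045500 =0.28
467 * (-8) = -3736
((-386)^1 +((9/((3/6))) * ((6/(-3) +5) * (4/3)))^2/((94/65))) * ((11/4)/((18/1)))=826859/1692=488.69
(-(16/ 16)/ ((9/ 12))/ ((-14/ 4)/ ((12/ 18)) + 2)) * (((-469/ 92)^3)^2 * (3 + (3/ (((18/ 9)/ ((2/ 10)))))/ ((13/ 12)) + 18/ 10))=117065720241807491/ 3202312350848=36556.62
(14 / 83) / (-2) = -7 / 83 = -0.08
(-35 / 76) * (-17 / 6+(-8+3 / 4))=4235 / 912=4.64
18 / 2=9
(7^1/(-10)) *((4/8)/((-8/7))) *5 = 49/32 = 1.53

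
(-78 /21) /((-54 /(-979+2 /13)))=-12725 /189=-67.33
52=52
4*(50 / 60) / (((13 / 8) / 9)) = 240 / 13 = 18.46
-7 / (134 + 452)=-7 / 586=-0.01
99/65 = 1.52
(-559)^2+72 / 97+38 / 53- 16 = 1606390067 / 5141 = 312466.46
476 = 476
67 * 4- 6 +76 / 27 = 7150 / 27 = 264.81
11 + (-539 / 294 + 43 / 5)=17.77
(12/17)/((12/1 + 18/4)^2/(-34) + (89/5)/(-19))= -9120/115559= -0.08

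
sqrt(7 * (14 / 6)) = 7 * sqrt(3) / 3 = 4.04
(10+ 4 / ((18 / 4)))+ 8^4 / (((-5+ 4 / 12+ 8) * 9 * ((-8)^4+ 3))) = 10.92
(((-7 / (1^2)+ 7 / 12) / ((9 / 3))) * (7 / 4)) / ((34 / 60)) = -6.61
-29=-29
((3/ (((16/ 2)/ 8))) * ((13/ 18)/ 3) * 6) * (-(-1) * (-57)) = -247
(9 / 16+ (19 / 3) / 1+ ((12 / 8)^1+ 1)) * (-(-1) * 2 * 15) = 281.88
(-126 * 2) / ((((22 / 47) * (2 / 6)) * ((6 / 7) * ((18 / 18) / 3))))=-62181 / 11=-5652.82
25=25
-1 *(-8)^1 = 8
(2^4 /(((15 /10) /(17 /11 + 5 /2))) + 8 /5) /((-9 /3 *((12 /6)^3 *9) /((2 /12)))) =-923 /26730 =-0.03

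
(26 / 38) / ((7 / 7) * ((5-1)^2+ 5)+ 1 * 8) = 13 / 551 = 0.02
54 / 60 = 9 / 10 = 0.90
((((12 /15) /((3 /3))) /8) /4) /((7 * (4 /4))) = 0.00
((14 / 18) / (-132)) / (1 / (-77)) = 0.45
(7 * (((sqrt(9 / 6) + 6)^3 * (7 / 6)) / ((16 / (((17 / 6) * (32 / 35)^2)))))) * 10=9928 * sqrt(6) / 15 + 14688 / 5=4558.84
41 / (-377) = -41 / 377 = -0.11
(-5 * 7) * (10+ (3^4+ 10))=-3535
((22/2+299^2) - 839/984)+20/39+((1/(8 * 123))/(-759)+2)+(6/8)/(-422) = 183175146067943/2048626008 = 89413.66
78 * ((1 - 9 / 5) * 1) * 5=-312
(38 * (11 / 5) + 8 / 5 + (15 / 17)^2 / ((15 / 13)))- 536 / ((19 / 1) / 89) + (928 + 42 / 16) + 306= -260984397 / 219640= -1188.24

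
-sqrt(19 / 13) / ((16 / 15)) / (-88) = 15*sqrt(247) / 18304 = 0.01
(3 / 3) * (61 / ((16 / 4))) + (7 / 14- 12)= 15 / 4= 3.75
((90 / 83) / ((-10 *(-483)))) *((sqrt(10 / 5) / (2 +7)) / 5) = sqrt(2) / 200445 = 0.00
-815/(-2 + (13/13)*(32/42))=17115/26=658.27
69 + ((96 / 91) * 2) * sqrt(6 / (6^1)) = 6471 / 91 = 71.11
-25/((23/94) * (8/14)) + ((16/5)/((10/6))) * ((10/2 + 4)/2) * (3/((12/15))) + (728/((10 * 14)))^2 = -137269/1150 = -119.36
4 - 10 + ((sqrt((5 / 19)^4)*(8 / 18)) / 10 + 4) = -6488 / 3249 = -2.00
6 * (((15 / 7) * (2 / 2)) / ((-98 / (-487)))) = 21915 / 343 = 63.89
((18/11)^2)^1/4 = 81/121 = 0.67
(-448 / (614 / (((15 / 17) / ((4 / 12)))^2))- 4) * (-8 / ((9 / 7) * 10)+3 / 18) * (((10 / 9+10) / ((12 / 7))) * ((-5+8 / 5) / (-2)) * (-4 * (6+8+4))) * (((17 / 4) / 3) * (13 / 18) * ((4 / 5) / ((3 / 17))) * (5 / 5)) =-51280222084 / 3357045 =-15275.41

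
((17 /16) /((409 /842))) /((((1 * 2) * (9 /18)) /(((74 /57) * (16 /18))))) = 529618 /209817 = 2.52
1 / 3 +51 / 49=202 / 147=1.37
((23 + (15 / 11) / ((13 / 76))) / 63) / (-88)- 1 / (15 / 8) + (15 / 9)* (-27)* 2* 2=-715649057 / 3963960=-180.54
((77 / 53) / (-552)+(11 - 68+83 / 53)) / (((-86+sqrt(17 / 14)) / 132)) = 86.19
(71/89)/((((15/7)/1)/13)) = 6461/1335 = 4.84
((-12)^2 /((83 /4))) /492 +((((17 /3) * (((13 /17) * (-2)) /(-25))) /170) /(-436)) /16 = 2134611761 /151338216000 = 0.01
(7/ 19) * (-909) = -6363/ 19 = -334.89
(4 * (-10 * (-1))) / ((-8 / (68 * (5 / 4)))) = -425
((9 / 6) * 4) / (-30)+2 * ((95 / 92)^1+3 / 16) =2061 / 920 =2.24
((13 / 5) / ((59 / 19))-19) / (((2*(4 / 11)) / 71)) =-2092299 / 1180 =-1773.13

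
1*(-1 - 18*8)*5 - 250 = -975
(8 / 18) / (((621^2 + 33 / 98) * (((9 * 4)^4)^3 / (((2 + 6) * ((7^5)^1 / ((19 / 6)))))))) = 823543 / 79745199799383274011623424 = 0.00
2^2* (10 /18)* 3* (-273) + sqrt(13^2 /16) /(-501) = -3647293 /2004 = -1820.01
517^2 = 267289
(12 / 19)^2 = 144 / 361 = 0.40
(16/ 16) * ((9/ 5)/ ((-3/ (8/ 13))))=-24/ 65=-0.37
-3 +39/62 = -147/62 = -2.37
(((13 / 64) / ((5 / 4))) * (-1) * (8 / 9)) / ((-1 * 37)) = 13 / 3330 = 0.00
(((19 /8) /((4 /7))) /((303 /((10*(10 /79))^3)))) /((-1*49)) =-593750 /1045735719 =-0.00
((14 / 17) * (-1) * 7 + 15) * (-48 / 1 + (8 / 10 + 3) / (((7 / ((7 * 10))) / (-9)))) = -61230 / 17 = -3601.76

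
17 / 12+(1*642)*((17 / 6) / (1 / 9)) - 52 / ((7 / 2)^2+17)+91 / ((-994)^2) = 10398073279 / 635166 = 16370.64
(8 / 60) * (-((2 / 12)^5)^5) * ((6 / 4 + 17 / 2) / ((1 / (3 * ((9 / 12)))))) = -1 / 9476762676643233792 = -0.00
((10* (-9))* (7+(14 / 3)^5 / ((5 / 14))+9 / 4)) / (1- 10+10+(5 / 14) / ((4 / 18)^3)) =-1689133544 / 101439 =-16651.72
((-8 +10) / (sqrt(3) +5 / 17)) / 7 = -85 / 2947 +289 *sqrt(3) / 2947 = 0.14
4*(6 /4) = 6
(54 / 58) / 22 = 27 / 638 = 0.04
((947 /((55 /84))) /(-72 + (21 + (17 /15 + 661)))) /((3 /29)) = 2306892 /100837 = 22.88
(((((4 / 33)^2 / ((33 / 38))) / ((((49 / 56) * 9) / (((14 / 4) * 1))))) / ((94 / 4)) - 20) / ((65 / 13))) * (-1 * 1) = 304022156 / 76006755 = 4.00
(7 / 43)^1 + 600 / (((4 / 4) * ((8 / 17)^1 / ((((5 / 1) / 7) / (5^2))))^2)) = 40025 / 16856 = 2.37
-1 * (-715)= 715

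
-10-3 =-13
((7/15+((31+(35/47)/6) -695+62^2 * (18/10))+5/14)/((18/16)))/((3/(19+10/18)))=36249.61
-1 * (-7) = 7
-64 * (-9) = 576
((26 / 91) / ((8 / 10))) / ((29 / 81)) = 405 / 406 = 1.00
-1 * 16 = -16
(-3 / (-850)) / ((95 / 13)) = 39 / 80750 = 0.00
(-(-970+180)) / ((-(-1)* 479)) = 790 / 479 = 1.65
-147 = -147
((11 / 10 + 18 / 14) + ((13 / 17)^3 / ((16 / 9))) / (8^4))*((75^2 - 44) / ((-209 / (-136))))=150050128554923 / 17318174720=8664.32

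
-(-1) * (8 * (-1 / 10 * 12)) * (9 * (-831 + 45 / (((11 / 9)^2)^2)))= 70056.09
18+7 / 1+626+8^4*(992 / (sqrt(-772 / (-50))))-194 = 457+10158080*sqrt(386) / 193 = 1034522.32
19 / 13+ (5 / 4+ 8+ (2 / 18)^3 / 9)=3654529 / 341172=10.71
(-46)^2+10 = 2126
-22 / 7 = -3.14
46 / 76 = 23 / 38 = 0.61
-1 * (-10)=10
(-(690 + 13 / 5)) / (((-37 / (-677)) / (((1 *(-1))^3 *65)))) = 30477863 / 37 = 823726.03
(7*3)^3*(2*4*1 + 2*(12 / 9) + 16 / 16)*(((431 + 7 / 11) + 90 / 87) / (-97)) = -14912586990 / 30943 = -481937.34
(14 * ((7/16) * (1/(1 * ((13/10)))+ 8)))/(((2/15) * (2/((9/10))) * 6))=25137/832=30.21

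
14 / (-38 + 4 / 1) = -7 / 17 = -0.41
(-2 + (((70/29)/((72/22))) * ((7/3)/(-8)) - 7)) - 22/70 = -4178453/438480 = -9.53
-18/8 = -9/4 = -2.25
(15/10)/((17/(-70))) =-6.18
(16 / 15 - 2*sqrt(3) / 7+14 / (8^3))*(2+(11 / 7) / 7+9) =231055 / 18816 - 1100*sqrt(3) / 343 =6.73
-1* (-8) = 8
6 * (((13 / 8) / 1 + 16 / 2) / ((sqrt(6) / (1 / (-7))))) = -11 * sqrt(6) / 8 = -3.37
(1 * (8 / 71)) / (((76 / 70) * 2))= 70 / 1349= 0.05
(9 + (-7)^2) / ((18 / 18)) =58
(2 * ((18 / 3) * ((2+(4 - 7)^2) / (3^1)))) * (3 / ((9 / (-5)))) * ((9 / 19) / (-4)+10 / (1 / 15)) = -208835 / 19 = -10991.32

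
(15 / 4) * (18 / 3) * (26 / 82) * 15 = 8775 / 82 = 107.01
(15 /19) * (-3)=-45 /19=-2.37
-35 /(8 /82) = -1435 /4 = -358.75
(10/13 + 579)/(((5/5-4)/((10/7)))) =-75370/273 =-276.08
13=13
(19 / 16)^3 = 6859 / 4096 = 1.67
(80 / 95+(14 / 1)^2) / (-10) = -374 / 19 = -19.68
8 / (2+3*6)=2 / 5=0.40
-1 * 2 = -2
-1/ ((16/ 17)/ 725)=-12325/ 16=-770.31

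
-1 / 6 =-0.17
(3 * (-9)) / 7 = -27 / 7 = -3.86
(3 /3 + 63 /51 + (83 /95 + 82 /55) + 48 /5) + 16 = 536501 /17765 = 30.20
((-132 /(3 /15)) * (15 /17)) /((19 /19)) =-9900 /17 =-582.35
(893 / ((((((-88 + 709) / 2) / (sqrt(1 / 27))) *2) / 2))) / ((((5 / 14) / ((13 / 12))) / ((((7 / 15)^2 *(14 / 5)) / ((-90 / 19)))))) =-529590971 *sqrt(3) / 4244146875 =-0.22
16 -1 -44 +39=10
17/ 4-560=-2223/ 4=-555.75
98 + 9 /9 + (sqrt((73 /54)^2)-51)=2665 /54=49.35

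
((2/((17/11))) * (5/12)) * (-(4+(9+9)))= -605/51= -11.86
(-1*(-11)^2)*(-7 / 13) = 847 / 13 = 65.15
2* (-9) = -18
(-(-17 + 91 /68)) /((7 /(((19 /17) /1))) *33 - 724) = -20235 /668372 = -0.03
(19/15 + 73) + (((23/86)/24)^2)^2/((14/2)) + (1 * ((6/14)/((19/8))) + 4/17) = 74.68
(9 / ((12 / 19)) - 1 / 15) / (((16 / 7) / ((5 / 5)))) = 5957 / 960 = 6.21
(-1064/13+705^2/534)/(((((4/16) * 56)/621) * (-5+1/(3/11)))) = -3659645529/129584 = -28241.49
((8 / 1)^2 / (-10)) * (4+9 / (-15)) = -544 / 25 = -21.76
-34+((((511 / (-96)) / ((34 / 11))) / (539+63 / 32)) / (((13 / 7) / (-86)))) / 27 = -1504910179 / 44269173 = -33.99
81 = 81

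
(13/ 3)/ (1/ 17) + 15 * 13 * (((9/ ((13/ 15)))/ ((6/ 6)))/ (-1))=-5854/ 3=-1951.33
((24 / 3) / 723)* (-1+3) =16 / 723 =0.02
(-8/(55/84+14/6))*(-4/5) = 2688/1255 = 2.14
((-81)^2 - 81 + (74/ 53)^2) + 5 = 18221841/ 2809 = 6486.95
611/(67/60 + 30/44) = 403260/1187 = 339.73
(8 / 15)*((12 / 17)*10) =64 / 17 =3.76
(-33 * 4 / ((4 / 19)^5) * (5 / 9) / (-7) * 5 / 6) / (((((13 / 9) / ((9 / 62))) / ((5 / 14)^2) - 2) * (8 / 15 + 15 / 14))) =2298129384375 / 13279503872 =173.06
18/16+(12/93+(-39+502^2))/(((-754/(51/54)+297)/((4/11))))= -4222982849/23250744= -181.63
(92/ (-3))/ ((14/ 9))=-138/ 7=-19.71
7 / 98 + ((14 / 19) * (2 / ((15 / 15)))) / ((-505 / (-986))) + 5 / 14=222041 / 67165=3.31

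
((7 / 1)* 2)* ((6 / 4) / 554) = 21 / 554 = 0.04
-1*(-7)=7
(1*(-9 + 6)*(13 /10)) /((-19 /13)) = 507 /190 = 2.67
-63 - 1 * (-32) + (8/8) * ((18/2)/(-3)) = -34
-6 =-6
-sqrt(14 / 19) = -sqrt(266) / 19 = -0.86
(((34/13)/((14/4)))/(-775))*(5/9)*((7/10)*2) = -68/90675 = -0.00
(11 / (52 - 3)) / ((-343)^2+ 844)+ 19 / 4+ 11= 365787935 / 23224628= 15.75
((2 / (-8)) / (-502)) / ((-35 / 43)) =-43 / 70280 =-0.00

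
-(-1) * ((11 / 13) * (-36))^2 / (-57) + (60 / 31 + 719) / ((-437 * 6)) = -227396597 / 13736658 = -16.55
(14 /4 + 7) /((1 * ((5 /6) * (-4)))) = -3.15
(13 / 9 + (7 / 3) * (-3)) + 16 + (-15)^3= -30281 / 9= -3364.56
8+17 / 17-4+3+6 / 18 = 25 / 3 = 8.33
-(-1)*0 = 0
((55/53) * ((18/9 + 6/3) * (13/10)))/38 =0.14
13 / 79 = 0.16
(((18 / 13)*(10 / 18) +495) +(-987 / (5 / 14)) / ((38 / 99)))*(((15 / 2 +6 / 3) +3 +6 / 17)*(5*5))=-476077460 / 221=-2154196.65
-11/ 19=-0.58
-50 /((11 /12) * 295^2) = -0.00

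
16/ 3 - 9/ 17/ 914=248581/ 46614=5.33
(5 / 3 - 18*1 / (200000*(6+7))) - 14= -48100027 / 3900000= -12.33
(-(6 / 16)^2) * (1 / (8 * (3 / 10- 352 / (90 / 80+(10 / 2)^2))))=855 / 640768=0.00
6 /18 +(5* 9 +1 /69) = 1043 /23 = 45.35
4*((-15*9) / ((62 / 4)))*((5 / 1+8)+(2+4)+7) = -28080 / 31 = -905.81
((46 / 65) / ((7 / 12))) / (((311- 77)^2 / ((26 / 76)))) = 23 / 3034395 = 0.00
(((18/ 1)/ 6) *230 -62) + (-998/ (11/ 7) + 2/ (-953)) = -74356/ 10483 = -7.09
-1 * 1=-1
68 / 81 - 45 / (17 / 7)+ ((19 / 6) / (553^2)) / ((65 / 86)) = -484197718012 / 27371434545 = -17.69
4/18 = 2/9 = 0.22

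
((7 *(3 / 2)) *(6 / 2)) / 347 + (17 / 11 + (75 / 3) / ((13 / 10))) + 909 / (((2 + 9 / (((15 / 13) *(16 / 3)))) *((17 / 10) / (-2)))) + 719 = 201424908829 / 467330578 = 431.01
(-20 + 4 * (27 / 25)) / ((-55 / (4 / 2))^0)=-15.68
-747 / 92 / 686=-747 / 63112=-0.01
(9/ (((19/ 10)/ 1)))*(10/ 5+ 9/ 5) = 18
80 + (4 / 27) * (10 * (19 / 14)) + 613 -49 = 122096 / 189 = 646.01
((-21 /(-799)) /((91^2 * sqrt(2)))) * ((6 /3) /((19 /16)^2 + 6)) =768 * sqrt(2) /1793076649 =0.00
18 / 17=1.06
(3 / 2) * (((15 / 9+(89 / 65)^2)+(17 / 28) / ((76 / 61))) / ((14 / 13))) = 108665639 / 19364800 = 5.61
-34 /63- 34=-2176 /63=-34.54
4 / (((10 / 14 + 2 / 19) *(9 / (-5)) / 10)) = -26600 / 981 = -27.12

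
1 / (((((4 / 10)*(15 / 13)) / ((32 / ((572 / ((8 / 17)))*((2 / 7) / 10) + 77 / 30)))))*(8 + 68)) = 455 / 18601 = 0.02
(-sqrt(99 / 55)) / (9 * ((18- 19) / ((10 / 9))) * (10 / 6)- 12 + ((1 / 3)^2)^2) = 486 * sqrt(5) / 20645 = 0.05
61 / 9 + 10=16.78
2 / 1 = 2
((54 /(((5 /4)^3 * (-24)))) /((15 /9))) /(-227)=432 /141875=0.00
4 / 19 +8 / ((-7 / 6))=-884 / 133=-6.65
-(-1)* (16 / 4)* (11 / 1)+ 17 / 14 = 633 / 14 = 45.21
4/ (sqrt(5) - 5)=-1 - sqrt(5)/ 5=-1.45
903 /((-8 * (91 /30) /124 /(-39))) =179955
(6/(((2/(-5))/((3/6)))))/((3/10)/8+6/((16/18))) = -200/181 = -1.10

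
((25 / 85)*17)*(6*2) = 60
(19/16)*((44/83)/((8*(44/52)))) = 247/2656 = 0.09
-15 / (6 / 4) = -10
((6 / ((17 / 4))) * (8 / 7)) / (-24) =-8 / 119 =-0.07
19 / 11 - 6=-47 / 11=-4.27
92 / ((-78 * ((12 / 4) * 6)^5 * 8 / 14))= -161 / 147386304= -0.00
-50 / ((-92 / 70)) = 38.04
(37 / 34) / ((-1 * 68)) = -37 / 2312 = -0.02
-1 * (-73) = 73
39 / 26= 3 / 2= 1.50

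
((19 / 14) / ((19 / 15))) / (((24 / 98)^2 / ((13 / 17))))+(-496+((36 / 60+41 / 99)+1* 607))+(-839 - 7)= -193969037 / 269280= -720.32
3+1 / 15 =46 / 15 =3.07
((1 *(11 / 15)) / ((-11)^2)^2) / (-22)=-1 / 439230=-0.00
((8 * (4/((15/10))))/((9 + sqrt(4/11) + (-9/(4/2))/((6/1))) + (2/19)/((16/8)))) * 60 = 675220480/4356667 - 14786560 * sqrt(11)/4356667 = 143.73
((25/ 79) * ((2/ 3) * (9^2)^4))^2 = 514727830236622500/ 6241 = 82475217150556.40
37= 37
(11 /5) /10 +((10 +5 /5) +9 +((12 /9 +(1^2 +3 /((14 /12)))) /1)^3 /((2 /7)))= 14327864 /33075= 433.19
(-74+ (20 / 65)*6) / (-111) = 938 / 1443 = 0.65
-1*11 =-11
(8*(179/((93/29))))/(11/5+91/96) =6644480/46841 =141.85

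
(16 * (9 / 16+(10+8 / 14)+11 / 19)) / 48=24925 / 6384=3.90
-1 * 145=-145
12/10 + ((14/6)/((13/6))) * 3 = 288/65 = 4.43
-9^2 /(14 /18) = -729 /7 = -104.14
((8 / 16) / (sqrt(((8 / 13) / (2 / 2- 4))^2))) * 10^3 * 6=14625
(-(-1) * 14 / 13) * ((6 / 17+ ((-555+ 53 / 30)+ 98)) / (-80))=1623923 / 265200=6.12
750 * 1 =750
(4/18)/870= 1/3915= 0.00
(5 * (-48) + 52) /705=-4 /15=-0.27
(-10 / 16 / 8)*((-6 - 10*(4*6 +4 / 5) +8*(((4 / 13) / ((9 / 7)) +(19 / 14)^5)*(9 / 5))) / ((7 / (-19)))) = -39.07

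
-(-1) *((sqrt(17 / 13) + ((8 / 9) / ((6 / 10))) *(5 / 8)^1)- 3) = -56 / 27 + sqrt(221) / 13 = -0.93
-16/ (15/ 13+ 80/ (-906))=-94224/ 6275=-15.02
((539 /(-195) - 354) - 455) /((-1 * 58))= 14.00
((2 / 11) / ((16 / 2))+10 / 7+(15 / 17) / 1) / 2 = 1.17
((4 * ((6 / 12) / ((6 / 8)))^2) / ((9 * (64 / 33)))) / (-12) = -11 / 1296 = -0.01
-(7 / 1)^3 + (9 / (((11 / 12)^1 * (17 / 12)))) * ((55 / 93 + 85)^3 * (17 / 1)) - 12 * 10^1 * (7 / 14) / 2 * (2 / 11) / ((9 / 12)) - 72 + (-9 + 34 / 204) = 145254353124677 / 1966206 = 73875450.04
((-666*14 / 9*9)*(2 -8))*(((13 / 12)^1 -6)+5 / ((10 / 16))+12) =843822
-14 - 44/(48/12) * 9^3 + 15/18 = -48193/6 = -8032.17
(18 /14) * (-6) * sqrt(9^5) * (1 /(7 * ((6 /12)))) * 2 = -52488 /49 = -1071.18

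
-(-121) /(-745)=-121 /745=-0.16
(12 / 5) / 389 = 12 / 1945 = 0.01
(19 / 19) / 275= 1 / 275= 0.00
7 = 7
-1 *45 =-45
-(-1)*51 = 51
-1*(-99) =99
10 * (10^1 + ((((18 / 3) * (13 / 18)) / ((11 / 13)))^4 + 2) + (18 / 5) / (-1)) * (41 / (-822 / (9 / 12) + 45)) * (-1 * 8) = 2708271260272 / 1246402971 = 2172.87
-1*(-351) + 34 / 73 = 351.47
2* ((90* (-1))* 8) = -1440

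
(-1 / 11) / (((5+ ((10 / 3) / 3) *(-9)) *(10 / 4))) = 2 / 275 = 0.01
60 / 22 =30 / 11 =2.73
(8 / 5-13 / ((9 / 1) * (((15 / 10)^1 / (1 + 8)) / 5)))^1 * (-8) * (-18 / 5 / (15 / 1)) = -10016 / 125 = -80.13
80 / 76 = 20 / 19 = 1.05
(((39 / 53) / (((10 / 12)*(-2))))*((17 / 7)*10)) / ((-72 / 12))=663 / 371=1.79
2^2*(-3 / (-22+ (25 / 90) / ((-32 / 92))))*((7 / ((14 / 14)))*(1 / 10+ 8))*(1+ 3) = 279936 / 2345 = 119.38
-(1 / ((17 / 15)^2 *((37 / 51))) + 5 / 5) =-1304 / 629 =-2.07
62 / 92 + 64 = 2975 / 46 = 64.67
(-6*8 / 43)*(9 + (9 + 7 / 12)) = -892 / 43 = -20.74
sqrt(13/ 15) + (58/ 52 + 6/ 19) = sqrt(195)/ 15 + 707/ 494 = 2.36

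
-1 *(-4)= 4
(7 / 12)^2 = 49 / 144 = 0.34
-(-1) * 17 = 17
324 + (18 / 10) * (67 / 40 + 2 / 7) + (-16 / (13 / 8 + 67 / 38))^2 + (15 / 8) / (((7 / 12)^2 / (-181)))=-67321203109 / 103968200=-647.52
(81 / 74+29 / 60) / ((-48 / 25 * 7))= -17515 / 149184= -0.12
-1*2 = -2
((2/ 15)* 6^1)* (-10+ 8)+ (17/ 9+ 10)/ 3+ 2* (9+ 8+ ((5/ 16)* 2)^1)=20311/ 540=37.61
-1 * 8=-8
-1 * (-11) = 11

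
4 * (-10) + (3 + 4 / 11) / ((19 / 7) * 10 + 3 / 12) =-336444 / 8437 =-39.88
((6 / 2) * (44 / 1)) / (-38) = -66 / 19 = -3.47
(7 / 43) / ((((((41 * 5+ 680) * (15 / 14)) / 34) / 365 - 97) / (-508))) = 123563888 / 144819743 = 0.85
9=9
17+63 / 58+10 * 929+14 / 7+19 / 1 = 9329.09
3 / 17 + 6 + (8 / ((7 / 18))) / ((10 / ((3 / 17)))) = 3891 / 595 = 6.54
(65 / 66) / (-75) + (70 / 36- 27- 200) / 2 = -24759 / 220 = -112.54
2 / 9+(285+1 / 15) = 12838 / 45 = 285.29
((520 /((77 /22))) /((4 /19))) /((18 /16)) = 39520 /63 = 627.30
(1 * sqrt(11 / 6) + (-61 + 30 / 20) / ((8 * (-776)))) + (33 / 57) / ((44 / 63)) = 197813 / 235904 + sqrt(66) / 6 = 2.19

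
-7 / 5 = -1.40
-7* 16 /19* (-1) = 112 /19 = 5.89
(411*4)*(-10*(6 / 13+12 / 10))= -27315.69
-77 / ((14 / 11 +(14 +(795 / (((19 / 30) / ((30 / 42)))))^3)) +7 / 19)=-1992683539 / 18653823264152387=-0.00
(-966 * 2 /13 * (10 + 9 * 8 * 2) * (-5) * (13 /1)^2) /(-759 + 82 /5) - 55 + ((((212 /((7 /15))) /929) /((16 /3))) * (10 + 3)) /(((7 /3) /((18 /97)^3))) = -4025820177912895585 /154259509481329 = -26097.71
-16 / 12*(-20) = 26.67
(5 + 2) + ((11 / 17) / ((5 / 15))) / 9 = 368 / 51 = 7.22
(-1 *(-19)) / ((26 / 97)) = 1843 / 26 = 70.88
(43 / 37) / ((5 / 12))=516 / 185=2.79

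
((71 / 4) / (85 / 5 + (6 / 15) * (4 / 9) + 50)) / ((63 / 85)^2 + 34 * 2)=0.00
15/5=3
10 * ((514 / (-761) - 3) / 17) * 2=-55940 / 12937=-4.32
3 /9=1 /3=0.33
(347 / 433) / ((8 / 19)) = 6593 / 3464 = 1.90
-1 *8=-8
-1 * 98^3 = -941192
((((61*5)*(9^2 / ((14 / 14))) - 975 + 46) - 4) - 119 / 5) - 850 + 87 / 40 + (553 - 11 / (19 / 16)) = 3563505 / 152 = 23444.11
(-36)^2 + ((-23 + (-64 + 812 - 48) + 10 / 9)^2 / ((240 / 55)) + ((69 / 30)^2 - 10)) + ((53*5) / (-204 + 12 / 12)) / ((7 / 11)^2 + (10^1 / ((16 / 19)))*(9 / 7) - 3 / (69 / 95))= 60098068723263571 / 563402012400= 106669.96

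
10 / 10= 1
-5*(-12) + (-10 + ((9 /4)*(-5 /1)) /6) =385 /8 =48.12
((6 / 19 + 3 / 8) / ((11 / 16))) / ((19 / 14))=2940 / 3971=0.74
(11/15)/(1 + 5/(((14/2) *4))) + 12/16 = 247/180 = 1.37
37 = 37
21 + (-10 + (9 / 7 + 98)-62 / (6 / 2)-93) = -3.38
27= 27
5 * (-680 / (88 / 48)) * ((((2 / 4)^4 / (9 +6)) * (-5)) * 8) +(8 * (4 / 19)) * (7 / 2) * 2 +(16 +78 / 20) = 712231 / 2090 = 340.78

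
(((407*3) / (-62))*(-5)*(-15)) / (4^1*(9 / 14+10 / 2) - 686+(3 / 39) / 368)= 1533331800 / 688723559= 2.23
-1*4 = -4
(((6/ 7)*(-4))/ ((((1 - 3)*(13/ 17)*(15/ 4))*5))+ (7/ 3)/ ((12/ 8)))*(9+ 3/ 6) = 325831/ 20475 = 15.91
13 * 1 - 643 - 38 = -668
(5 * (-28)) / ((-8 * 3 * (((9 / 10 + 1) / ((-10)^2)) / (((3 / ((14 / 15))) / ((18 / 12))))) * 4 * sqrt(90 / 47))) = 625 * sqrt(470) / 114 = 118.86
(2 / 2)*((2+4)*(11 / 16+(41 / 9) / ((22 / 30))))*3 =10929 / 88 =124.19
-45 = -45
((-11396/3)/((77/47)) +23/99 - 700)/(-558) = 298825/55242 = 5.41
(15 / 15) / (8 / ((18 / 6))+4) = 0.15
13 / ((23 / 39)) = 507 / 23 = 22.04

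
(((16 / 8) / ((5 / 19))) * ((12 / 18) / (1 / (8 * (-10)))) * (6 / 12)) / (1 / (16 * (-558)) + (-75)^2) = -1809408 / 50219999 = -0.04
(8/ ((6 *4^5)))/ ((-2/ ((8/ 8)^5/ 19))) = -1/ 29184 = -0.00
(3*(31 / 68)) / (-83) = -93 / 5644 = -0.02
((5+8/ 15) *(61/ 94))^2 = 25633969/ 1988100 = 12.89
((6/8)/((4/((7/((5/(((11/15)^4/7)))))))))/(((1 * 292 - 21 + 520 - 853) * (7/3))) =-0.00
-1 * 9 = -9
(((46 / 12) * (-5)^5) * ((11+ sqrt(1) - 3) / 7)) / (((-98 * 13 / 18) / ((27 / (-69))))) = -759375 / 8918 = -85.15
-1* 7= -7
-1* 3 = -3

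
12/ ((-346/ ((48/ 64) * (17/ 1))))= -153/ 346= -0.44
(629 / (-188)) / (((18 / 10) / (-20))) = 15725 / 423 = 37.17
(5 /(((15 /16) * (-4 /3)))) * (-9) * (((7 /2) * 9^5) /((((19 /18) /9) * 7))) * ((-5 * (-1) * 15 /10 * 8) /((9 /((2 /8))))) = 286978140 /19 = 15104112.63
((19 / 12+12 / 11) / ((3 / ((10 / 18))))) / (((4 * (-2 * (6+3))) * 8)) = -1765 / 2052864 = -0.00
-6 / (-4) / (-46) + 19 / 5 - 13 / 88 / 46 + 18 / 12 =106547 / 20240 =5.26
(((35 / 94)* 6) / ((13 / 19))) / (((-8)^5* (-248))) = 1995 / 4965269504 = 0.00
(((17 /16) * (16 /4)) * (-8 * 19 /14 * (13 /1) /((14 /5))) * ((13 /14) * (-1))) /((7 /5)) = 1364675 /9604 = 142.09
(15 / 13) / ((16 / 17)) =255 / 208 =1.23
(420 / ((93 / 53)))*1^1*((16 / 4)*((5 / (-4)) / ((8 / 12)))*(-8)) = 445200 / 31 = 14361.29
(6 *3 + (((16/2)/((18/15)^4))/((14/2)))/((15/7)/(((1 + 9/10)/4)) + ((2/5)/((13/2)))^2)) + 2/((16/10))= 7962205543/411014736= 19.37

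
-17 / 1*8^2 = -1088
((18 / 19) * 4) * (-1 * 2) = -144 / 19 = -7.58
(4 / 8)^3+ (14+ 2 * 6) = 209 / 8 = 26.12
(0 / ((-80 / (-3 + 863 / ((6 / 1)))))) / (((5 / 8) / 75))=0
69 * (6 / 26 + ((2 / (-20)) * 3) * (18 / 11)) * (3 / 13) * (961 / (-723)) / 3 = 4111158 / 2240095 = 1.84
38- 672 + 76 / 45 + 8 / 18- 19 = -9763 / 15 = -650.87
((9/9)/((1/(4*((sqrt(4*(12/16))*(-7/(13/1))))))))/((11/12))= -336*sqrt(3)/143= -4.07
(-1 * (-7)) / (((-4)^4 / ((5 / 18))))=35 / 4608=0.01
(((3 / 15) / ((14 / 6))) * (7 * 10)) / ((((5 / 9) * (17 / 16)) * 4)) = 216 / 85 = 2.54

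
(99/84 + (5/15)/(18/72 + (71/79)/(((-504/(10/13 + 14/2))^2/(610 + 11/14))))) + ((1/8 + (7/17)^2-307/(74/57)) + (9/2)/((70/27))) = -12567872879702106069/54081428284257080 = -232.39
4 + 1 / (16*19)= 1217 / 304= 4.00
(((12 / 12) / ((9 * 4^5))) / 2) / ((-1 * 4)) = -1 / 73728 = -0.00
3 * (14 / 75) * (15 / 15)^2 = 14 / 25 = 0.56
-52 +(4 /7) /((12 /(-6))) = -366 /7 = -52.29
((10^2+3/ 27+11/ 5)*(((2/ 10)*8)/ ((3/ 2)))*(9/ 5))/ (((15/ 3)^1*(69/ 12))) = 294656/ 43125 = 6.83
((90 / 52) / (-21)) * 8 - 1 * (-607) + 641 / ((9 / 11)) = 1138234 / 819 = 1389.79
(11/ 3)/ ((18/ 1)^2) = 11/ 972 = 0.01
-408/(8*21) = -17/7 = -2.43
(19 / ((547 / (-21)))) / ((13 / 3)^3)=-10773 / 1201759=-0.01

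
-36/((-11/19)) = 684/11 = 62.18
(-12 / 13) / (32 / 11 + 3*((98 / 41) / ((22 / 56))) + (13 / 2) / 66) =-64944 / 1495793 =-0.04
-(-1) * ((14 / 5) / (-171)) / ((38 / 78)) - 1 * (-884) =4786678 / 5415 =883.97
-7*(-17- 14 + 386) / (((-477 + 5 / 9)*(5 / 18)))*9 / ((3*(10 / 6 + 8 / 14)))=2536191 / 100768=25.17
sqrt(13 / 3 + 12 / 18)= sqrt(5)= 2.24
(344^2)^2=14003408896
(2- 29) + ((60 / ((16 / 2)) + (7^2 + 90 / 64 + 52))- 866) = -25059 / 32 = -783.09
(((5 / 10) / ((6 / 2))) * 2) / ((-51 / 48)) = -16 / 51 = -0.31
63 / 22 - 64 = -1345 / 22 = -61.14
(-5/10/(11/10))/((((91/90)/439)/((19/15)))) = -250230/1001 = -249.98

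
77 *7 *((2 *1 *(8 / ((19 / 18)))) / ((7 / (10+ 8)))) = 399168 / 19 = 21008.84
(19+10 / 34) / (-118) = -0.16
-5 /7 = -0.71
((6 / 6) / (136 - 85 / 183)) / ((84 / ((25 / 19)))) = 1525 / 13195196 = 0.00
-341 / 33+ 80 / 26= -283 / 39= -7.26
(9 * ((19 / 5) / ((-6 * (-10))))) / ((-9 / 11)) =-209 / 300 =-0.70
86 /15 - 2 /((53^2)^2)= 678581336 /118357215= 5.73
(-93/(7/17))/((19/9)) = -14229/133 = -106.98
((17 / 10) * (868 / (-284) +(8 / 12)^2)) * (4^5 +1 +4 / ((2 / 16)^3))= -87190229 / 6390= -13644.79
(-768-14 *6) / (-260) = 213 / 65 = 3.28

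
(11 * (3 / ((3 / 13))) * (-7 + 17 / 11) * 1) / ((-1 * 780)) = 1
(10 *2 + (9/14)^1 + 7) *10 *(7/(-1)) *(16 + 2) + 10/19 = -661760/19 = -34829.47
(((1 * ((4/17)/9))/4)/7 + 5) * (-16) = -85696/1071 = -80.01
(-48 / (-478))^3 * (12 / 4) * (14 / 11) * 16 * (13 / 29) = 120766464 / 4354962161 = 0.03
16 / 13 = 1.23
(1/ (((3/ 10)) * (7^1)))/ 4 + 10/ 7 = 65/ 42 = 1.55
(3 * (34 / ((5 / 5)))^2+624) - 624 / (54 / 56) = 31004 / 9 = 3444.89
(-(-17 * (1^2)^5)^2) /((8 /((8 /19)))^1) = -289 /19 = -15.21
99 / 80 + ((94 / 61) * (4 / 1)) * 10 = 306839 / 4880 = 62.88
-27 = -27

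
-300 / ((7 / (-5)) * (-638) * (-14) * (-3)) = -125 / 15631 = -0.01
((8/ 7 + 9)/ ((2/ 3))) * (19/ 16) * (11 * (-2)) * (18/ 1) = -400653/ 56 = -7154.52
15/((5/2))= 6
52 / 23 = 2.26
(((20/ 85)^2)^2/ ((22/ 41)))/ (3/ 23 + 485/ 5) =60352/ 1026222527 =0.00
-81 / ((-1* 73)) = 81 / 73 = 1.11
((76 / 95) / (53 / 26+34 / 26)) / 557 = 104 / 242295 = 0.00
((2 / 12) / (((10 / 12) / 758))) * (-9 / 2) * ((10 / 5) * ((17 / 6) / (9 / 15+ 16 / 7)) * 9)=-1217727 / 101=-12056.70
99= 99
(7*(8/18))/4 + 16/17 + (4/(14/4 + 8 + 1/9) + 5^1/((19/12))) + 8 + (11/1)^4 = 468598036/31977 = 14654.22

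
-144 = -144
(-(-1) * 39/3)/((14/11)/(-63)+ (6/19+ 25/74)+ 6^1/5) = 9047610/1276009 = 7.09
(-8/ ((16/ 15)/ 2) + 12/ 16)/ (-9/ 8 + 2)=-114/ 7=-16.29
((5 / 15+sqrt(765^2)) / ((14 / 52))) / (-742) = -4264 / 1113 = -3.83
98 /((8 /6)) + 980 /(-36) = 833 /18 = 46.28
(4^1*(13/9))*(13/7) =676/63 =10.73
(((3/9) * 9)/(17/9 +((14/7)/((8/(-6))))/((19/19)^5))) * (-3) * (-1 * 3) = 486/7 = 69.43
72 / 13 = 5.54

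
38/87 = 0.44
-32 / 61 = -0.52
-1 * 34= -34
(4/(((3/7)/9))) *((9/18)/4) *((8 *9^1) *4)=3024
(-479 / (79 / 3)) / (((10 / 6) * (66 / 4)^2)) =-1916 / 47795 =-0.04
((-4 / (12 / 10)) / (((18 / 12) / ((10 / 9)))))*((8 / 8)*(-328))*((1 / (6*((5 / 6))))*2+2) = 52480 / 27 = 1943.70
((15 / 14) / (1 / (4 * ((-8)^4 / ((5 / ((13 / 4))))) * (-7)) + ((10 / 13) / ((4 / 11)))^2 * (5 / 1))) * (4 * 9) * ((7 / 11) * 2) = 19382272 / 8833891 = 2.19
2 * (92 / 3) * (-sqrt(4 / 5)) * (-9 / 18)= 184 * sqrt(5) / 15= 27.43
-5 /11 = -0.45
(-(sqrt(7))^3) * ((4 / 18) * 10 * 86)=-3539.43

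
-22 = -22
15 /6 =5 /2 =2.50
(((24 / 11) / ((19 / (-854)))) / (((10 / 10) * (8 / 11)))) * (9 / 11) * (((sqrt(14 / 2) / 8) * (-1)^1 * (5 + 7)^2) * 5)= 2075220 * sqrt(7) / 209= 26270.41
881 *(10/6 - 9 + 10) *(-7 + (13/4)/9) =-421118/27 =-15596.96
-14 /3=-4.67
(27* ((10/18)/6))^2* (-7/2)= -175/8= -21.88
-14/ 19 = -0.74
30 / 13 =2.31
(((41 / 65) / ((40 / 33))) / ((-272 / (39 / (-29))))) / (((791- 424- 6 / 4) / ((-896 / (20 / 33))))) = -937629 / 90095750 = -0.01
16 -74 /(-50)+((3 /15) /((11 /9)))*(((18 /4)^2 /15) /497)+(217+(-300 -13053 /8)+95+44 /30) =-5250543611 /3280200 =-1600.68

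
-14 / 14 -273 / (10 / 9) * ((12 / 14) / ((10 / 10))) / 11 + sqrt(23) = -1108 / 55 + sqrt(23) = -15.35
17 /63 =0.27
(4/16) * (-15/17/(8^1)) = -15/544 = -0.03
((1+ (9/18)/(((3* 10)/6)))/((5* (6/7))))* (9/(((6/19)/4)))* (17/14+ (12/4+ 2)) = 18183/100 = 181.83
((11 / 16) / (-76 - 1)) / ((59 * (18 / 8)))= -0.00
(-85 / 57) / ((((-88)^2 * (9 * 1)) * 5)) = -17 / 3972672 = -0.00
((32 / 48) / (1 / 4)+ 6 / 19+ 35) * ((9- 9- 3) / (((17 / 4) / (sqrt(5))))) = -8660 * sqrt(5) / 323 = -59.95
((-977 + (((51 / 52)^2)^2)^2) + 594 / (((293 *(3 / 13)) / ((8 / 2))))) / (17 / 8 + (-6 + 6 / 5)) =73698019882120637735 / 209501993648709632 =351.78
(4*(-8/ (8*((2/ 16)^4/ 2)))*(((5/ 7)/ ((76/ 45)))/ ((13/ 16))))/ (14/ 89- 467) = 2624716800/ 71838221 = 36.54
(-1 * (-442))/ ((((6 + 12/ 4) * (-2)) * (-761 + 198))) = 221/ 5067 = 0.04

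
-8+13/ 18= -131/ 18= -7.28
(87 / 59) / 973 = 87 / 57407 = 0.00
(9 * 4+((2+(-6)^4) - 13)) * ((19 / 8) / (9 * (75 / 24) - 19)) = 25099 / 73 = 343.82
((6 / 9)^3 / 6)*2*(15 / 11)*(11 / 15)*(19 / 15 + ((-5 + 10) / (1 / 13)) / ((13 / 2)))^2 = 12.54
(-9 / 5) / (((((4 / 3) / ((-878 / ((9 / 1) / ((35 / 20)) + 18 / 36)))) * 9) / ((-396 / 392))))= -130383 / 5530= -23.58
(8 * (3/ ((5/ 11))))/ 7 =264/ 35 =7.54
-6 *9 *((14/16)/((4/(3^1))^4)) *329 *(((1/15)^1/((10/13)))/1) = -21825531/51200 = -426.28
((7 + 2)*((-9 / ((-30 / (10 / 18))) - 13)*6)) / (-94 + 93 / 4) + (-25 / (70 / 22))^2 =991903 / 13867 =71.53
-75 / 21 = -25 / 7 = -3.57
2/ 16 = 1/ 8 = 0.12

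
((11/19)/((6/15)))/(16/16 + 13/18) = 0.84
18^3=5832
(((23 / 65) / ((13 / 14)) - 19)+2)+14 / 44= -303031 / 18590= -16.30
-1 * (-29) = 29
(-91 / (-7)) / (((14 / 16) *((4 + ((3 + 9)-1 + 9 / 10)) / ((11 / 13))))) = 880 / 1113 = 0.79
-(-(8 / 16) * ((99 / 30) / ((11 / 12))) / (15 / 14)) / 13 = 42 / 325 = 0.13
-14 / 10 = -1.40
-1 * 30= -30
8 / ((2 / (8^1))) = 32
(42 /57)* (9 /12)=21 /38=0.55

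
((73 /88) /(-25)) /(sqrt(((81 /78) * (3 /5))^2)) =-949 /17820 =-0.05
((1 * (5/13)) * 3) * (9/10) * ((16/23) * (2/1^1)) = 432/299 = 1.44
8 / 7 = 1.14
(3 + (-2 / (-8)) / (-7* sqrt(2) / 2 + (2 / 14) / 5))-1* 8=-600265 / 120046-8575* sqrt(2) / 240092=-5.05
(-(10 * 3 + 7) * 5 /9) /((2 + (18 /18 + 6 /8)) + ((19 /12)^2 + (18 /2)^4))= -592 /189137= -0.00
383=383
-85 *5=-425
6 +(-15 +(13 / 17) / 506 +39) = 258073 / 8602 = 30.00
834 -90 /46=832.04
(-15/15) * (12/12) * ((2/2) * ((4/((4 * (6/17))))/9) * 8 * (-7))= 476/27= 17.63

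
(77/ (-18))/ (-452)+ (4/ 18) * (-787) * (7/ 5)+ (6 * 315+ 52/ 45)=7441369/ 4520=1646.32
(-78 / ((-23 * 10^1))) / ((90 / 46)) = 13 / 75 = 0.17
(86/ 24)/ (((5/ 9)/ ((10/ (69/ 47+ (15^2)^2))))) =2021/ 1586296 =0.00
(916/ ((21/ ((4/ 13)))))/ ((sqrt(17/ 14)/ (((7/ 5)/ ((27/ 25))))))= 18320 *sqrt(238)/ 17901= 15.79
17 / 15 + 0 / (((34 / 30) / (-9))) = 17 / 15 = 1.13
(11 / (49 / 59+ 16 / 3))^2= 3790809 / 1190281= 3.18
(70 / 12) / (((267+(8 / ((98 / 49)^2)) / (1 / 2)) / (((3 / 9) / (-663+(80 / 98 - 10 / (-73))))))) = -0.00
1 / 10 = 0.10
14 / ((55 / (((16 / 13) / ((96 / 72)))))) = 168 / 715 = 0.23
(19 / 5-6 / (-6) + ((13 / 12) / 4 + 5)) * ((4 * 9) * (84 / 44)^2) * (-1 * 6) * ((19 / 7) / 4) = -5379.82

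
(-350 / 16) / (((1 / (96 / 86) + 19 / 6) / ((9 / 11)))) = -630 / 143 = -4.41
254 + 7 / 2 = 515 / 2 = 257.50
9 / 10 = 0.90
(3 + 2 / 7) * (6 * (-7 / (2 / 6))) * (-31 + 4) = 11178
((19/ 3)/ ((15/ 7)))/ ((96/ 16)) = 133/ 270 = 0.49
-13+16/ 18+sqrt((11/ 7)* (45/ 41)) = -109/ 9+3* sqrt(15785)/ 287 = -10.80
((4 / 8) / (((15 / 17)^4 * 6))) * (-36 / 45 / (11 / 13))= -1085773 / 8353125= -0.13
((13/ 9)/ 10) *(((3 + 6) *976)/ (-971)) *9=-57096/ 4855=-11.76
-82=-82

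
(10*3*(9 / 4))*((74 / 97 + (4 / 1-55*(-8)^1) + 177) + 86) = 9268155 / 194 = 47773.99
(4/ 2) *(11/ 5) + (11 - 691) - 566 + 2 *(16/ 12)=-1238.93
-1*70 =-70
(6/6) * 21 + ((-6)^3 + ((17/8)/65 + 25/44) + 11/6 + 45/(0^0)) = -2532229/17160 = -147.57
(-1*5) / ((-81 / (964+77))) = 1735 / 27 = 64.26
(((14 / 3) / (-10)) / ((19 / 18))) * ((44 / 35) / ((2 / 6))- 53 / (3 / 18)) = 65988 / 475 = 138.92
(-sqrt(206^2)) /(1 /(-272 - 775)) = 215682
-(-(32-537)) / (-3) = 505 / 3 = 168.33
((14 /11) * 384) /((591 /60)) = 107520 /2167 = 49.62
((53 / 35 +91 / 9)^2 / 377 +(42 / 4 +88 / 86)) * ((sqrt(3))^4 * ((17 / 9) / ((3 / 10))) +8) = 3707770249223 / 4825609425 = 768.35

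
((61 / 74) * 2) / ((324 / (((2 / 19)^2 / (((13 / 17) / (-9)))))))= -1037 / 1562769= -0.00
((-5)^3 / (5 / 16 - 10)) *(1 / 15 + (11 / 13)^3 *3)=4967360 / 204321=24.31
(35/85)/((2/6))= 21/17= 1.24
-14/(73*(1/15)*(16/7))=-735/584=-1.26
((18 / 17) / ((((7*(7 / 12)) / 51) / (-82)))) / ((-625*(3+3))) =8856 / 30625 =0.29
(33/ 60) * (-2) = -11/ 10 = -1.10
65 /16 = 4.06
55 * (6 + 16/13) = 5170/13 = 397.69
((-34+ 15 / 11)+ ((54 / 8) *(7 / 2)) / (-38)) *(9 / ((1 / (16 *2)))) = -2001870 / 209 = -9578.33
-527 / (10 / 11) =-5797 / 10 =-579.70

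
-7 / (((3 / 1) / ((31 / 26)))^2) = -6727 / 6084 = -1.11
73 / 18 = 4.06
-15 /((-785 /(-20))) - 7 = -1159 /157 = -7.38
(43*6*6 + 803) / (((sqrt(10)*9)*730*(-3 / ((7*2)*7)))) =-115199*sqrt(10) / 98550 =-3.70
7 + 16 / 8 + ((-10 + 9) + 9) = 17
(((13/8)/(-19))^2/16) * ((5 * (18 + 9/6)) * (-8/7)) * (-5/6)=54925/1293824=0.04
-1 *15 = -15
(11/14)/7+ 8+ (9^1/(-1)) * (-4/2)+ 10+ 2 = 3735/98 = 38.11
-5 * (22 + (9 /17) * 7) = -2185 /17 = -128.53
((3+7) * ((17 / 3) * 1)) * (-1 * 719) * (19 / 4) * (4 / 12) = -64510.28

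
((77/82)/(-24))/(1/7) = -539/1968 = -0.27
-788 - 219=-1007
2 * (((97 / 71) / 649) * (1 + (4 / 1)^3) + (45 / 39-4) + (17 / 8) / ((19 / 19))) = -2800205 / 2396108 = -1.17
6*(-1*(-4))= 24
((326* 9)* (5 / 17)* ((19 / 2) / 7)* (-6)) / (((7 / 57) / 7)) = -47662830 / 119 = -400527.98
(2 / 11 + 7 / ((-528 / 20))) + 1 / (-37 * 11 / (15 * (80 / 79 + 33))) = -515813 / 385836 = -1.34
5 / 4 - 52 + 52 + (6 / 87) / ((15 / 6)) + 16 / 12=4543 / 1740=2.61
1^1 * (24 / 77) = 0.31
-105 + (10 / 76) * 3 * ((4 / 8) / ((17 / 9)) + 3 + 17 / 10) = -33282 / 323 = -103.04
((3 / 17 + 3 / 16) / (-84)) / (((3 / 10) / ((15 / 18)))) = -275 / 22848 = -0.01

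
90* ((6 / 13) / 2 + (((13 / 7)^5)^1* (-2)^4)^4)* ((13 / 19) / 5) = 291449177596746391233046434678 / 1516053059654628019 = 192242069458.40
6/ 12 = 1/ 2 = 0.50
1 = 1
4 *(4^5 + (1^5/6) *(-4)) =12280/3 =4093.33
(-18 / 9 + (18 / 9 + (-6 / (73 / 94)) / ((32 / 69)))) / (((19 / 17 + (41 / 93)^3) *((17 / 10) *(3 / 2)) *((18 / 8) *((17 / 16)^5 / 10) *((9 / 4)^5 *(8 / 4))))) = -43223572419706880 / 279743896517200281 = -0.15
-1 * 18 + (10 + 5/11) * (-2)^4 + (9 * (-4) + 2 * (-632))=-12658/11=-1150.73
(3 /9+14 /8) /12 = 25 /144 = 0.17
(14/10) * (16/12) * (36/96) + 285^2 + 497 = 817227/10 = 81722.70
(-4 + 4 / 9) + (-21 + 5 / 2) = -397 / 18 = -22.06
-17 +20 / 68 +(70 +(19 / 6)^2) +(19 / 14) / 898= 60901793 / 961758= 63.32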